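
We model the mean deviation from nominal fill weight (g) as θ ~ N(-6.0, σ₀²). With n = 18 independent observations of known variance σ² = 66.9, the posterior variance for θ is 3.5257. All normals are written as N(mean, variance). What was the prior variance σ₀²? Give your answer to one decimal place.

σ₀² = 68.6

For the Normal–Normal model with known σ², precisions add: τ_n = τ₀ + n/σ².
So 1/σ₀² = 1/3.5257 − 18/66.9 = 0.283632 − 0.269058 = 0.014574.
Hence σ₀² = 1/0.014574 ≈ 68.6.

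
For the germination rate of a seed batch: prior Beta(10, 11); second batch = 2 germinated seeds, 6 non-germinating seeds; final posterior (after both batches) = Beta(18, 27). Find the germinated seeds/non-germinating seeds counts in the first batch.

Because Beta–binomial updating is additive in the counts, the combined data contributed (α_post−α_prior, β_post−β_prior) successes and failures.
Total across both batches: 18−10=8 germinated seeds, 27−11=16 non-germinating seeds.
Subtract the second batch: 8−2=6 germinated seeds and 16−6=10 non-germinating seeds.

6 germinated seeds and 10 non-germinating seeds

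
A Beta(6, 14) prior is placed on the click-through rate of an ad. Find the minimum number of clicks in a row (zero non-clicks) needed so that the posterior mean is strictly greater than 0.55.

k = 12

After k clicks and 0 non-clicks the posterior is Beta(6+k, 14), with mean (6+k)/(6+14+k).
Set (6+k)/(20+k) > 0.55 and solve: k > (0.55·20 − 6)/(1 − 0.55) = 11.111.
The smallest integer exceeding 11.111 is 12, and checking k=12: (18)/(32) = 0.5625 > 0.55.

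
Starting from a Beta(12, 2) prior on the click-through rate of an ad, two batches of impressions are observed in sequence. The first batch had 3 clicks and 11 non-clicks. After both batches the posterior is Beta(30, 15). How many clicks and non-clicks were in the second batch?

15 clicks and 2 non-clicks

Because Beta–binomial updating is additive in the counts, the combined data contributed (α_post−α_prior, β_post−β_prior) successes and failures.
Total across both batches: 30−12=18 clicks, 15−2=13 non-clicks.
Subtract the first batch: 18−3=15 clicks and 13−11=2 non-clicks.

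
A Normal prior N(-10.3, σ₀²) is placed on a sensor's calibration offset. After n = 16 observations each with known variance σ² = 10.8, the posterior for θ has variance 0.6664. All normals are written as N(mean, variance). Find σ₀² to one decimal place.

σ₀² = 52.3

Posterior precision equals prior precision plus data precision: 1/σ_n² = 1/σ₀² + n/σ².
So 1/σ₀² = 1/0.6664 − 16/10.8 = 1.500600 − 1.481481 = 0.019119.
Hence σ₀² = 1/0.019119 ≈ 52.3.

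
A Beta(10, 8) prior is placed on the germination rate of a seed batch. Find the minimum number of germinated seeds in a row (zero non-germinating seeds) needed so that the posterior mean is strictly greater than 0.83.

After k germinated seeds and 0 non-germinating seeds the posterior is Beta(10+k, 8), with mean (10+k)/(10+8+k).
Set (10+k)/(18+k) > 0.83 and solve: k > (0.83·18 − 10)/(1 − 0.83) = 29.059.
The smallest integer exceeding 29.059 is 30.

k = 30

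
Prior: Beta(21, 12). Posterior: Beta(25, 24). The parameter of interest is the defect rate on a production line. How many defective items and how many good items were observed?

Beta is conjugate to the binomial likelihood: posterior = Beta(α+s, β+f).
So s = 25 − 21 = 4 and f = 24 − 12 = 12.

4 defective items and 12 good items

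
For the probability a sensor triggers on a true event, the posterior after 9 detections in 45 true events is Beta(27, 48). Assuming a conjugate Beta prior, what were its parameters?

Beta(18, 12)

Under Beta–binomial conjugacy the posterior parameters are (a+s, b+f).
So a = 27 − 9 = 18 and b = 48 − 36 = 12.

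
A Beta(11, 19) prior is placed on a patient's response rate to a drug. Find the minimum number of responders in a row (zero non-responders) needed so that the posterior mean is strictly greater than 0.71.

After k responders and 0 non-responders the posterior is Beta(11+k, 19), with mean (11+k)/(11+19+k).
Set (11+k)/(30+k) > 0.71 and solve: k > (0.71·30 − 11)/(1 − 0.71) = 35.517.
The smallest integer exceeding 35.517 is 36, and checking k=36: (47)/(66) = 0.7121 > 0.71.

k = 36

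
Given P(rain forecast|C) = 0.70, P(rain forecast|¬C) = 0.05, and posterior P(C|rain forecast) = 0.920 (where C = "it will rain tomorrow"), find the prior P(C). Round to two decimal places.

Bayes' rule in odds form gives O(C|E) = O(C)·[P(E|C)/P(E|¬C)], hence O(C) = O(C|E)/LR.
Posterior odds = 0.920/(1−0.920) = 11.5000. LR = 0.70/0.05 = 14.0000.
Prior odds = 11.5000/14.0000 = 0.8214, so P(C) = 0.8214/(1+0.8214) ≈ 0.45.

P(C) = 0.45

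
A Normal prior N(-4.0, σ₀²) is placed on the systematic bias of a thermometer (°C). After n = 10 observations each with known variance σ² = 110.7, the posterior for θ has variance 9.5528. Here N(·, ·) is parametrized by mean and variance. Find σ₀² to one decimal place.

σ₀² = 69.7

For the Normal–Normal model with known σ², precisions add: τ_n = τ₀ + n/σ².
So 1/σ₀² = 1/9.5528 − 10/110.7 = 0.104681 − 0.090334 = 0.014347.
Hence σ₀² = 1/0.014347 ≈ 69.7.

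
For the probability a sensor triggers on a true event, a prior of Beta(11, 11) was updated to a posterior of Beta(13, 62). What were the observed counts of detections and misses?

Beta is conjugate to the binomial likelihood: posterior = Beta(α+s, β+f).
Match parameters: s=13−11=2, f=62−11=51.

2 detections and 51 misses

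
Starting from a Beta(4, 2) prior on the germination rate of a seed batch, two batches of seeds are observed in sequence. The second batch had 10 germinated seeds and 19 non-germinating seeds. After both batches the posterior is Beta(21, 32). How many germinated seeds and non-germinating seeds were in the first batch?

Because Beta–binomial updating is additive in the counts, the combined data contributed (α_post−α_prior, β_post−β_prior) successes and failures.
Total across both batches: 21−4=17 germinated seeds, 32−2=30 non-germinating seeds.
Subtract the second batch: 17−10=7 germinated seeds and 30−19=11 non-germinating seeds.

7 germinated seeds and 11 non-germinating seeds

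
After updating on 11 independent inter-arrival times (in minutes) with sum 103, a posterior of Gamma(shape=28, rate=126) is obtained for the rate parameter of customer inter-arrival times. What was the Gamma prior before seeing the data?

Gamma–exponential conjugacy: posterior shape = α + n, posterior rate = β + Σtᵢ.
So α = 28 − 11 = 17 and β = 126 − 103 = 23.

Gamma(shape=17, rate=23)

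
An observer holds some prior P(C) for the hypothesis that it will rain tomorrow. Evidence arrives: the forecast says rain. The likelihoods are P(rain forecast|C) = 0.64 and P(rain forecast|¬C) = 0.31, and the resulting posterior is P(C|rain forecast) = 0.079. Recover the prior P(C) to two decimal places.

Bayes' rule in odds form gives O(C|E) = O(C)·[P(E|C)/P(E|¬C)], hence O(C) = O(C|E)/LR.
Posterior odds = 0.079/(1−0.079) = 0.0858. LR = 0.64/0.31 = 2.0645.
Prior odds = 0.0858/2.0645 = 0.0416, so P(C) = 0.0416/(1+0.0416) ≈ 0.04.

P(C) = 0.04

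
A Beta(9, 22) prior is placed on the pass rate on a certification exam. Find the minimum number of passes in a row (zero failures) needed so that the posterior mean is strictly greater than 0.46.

After k passes and 0 failures the posterior is Beta(9+k, 22), with mean (9+k)/(9+22+k).
Set (9+k)/(31+k) > 0.46 and solve: k > (0.46·31 − 9)/(1 − 0.46) = 9.741.
The smallest integer exceeding 9.741 is 10, and checking k=10: (19)/(41) = 0.4634 > 0.46.

k = 10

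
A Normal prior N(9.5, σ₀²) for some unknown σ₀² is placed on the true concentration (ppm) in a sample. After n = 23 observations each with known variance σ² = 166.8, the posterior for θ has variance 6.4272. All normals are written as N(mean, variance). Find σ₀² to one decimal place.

For the Normal–Normal model with known σ², precisions add: τ_n = τ₀ + n/σ².
So 1/σ₀² = 1/6.4272 − 23/166.8 = 0.155589 − 0.137890 = 0.017699.
Hence σ₀² = 1/0.017699 ≈ 56.5.

σ₀² = 56.5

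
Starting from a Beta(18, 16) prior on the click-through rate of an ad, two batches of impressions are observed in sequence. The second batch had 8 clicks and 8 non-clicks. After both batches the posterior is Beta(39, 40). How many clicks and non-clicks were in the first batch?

13 clicks and 16 non-clicks

Sequential conjugate updates are equivalent to a single update on the pooled data, so total successes = posterior α − prior α and total failures = posterior β − prior β.
Total across both batches: 39−18=21 clicks, 40−16=24 non-clicks.
Subtract the second batch: 21−8=13 clicks and 24−8=16 non-clicks.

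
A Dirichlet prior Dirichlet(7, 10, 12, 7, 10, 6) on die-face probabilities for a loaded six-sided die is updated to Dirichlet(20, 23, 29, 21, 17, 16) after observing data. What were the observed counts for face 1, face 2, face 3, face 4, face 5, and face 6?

For a Dirichlet(α) prior with multinomial counts c, the posterior is Dirichlet(α + c) componentwise.
Counts are posterior − prior componentwise: 20−7=13, 23−10=13, 29−12=17, 21−7=14, 17−10=7, 16−6=10.

counts (13, 13, 17, 14, 7, 10)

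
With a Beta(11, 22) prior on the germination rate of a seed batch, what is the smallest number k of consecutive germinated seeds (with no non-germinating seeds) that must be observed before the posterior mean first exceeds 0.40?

After k germinated seeds and 0 non-germinating seeds the posterior is Beta(11+k, 22), with mean (11+k)/(11+22+k).
Set (11+k)/(33+k) > 0.40 and solve: k > (0.40·33 − 11)/(1 − 0.40) = 3.667.
The smallest integer exceeding 3.667 is 4, and checking k=4: (15)/(37) = 0.4054 > 0.40.

k = 4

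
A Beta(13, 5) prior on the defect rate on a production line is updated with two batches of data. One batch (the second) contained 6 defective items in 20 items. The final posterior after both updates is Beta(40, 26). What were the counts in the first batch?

Because Beta–binomial updating is additive in the counts, the combined data contributed (α_post−α_prior, β_post−β_prior) successes and failures.
Total across both batches: 40−13=27 defective items, 26−5=21 good items.
Subtract the second batch: 27−6=21 defective items and 21−14=7 good items.

21 defective items and 7 good items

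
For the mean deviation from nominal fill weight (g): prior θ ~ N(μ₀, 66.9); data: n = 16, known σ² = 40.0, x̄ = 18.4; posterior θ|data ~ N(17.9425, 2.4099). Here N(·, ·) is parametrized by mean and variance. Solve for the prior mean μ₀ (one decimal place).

μ₀ = 5.7

The posterior mean is a precision-weighted average: μ_n = (τ₀μ₀ + τ_data·x̄)/(τ₀+τ_data), with τ₀=1/σ₀² and τ_data=n/σ².
Here τ₀ = 1/66.9 = 0.014948 and τ_data = 16/40.0 = 0.400000, so τ_n = 0.414948.
Rearranging for μ₀: μ₀ = (μ_n·τ_n − τ_data·x̄)/τ₀ = (17.9425·0.414948 − 0.400000·18.4) / 0.014948 = 0.085204/0.014948 ≈ 5.7.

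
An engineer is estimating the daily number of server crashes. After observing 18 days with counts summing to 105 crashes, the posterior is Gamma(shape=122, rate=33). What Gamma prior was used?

Gamma–Poisson conjugacy: posterior shape = α + Σxᵢ, posterior rate = β + n.
So α = 122 − 105 = 17 and β = 33 − 18 = 15.

Gamma(shape=17, rate=15)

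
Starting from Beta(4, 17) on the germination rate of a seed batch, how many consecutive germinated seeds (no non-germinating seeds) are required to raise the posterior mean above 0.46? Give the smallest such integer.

After k germinated seeds and 0 non-germinating seeds the posterior is Beta(4+k, 17), with mean (4+k)/(4+17+k).
Set (4+k)/(21+k) > 0.46 and solve: k > (0.46·21 − 4)/(1 − 0.46) = 10.481.
The smallest integer exceeding 10.481 is 11.

k = 11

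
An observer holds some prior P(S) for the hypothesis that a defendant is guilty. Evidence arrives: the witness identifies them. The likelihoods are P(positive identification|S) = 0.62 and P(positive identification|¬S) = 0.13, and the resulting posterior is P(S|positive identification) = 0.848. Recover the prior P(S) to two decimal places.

P(S) = 0.54

Bayes' rule in odds form gives O(S|E) = O(S)·[P(E|S)/P(E|¬S)], hence O(S) = O(S|E)/LR.
Posterior odds = 0.848/(1−0.848) = 5.5789. LR = 0.62/0.13 = 4.7692.
Prior odds = 5.5789/4.7692 = 1.1698, so P(S) = 1.1698/(1+1.1698) ≈ 0.54.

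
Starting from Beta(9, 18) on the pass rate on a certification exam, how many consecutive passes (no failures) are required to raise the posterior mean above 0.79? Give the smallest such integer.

After k passes and 0 failures the posterior is Beta(9+k, 18), with mean (9+k)/(9+18+k).
Set (9+k)/(27+k) > 0.79 and solve: k > (0.79·27 − 9)/(1 − 0.79) = 58.714.
The smallest integer exceeding 58.714 is 59, and checking k=59: (68)/(86) = 0.7907 > 0.79.

k = 59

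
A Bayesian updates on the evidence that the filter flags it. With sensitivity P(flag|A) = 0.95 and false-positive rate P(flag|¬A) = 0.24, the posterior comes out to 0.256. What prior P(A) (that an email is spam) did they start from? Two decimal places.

P(A) = 0.08

Bayes' rule in odds form gives O(A|E) = O(A)·[P(E|A)/P(E|¬A)], hence O(A) = O(A|E)/LR.
Posterior odds = 0.256/(1−0.256) = 0.3441. LR = 0.95/0.24 = 3.9583.
Prior odds = 0.3441/3.9583 = 0.0869, so P(A) = 0.0869/(1+0.0869) ≈ 0.08.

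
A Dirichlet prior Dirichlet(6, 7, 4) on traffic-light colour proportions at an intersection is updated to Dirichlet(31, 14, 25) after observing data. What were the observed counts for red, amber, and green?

For a Dirichlet(α) prior with multinomial counts c, the posterior is Dirichlet(α + c) componentwise.
Counts are posterior − prior componentwise: 31−6=25, 14−7=7, 25−4=21.

counts (25, 7, 21)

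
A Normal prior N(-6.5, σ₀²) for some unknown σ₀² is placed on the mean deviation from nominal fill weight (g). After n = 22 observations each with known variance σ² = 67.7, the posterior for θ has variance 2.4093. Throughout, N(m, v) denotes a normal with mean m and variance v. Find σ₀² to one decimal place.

σ₀² = 11.1

For the Normal–Normal model with known σ², precisions add: τ_n = τ₀ + n/σ².
So 1/σ₀² = 1/2.4093 − 22/67.7 = 0.415058 − 0.324963 = 0.090095.
Hence σ₀² = 1/0.090095 ≈ 11.1.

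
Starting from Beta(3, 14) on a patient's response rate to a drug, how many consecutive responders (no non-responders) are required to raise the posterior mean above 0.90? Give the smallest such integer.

k = 124

After k responders and 0 non-responders the posterior is Beta(3+k, 14), with mean (3+k)/(3+14+k).
Set (3+k)/(17+k) > 0.90 and solve: k > (0.90·17 − 3)/(1 − 0.90) = 123.000.
The smallest integer exceeding 123.000 is 124, and checking k=124: (127)/(141) = 0.9007 > 0.90.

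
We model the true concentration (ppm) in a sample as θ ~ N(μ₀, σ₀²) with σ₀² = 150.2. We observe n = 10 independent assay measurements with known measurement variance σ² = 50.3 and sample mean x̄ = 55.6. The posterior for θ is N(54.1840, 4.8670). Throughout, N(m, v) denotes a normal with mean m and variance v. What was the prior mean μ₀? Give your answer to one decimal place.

μ₀ = 11.9

With known observation variance, the Normal–Normal posterior has precision τ_n = τ₀ + n/σ² and mean μ_n = (τ₀μ₀ + (n/σ²)x̄)/τ_n.
Here τ₀ = 1/150.2 = 0.006658 and τ_data = 10/50.3 = 0.198807, so τ_n = 0.205465.
Rearranging for μ₀: μ₀ = (μ_n·τ_n − τ_data·x̄)/τ₀ = (54.1840·0.205465 − 0.198807·55.6) / 0.006658 = 0.079246/0.006658 ≈ 11.9.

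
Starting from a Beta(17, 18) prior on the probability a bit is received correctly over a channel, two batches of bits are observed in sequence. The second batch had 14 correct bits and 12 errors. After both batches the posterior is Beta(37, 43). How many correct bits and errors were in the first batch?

Because Beta–binomial updating is additive in the counts, the combined data contributed (α_post−α_prior, β_post−β_prior) successes and failures.
Total across both batches: 37−17=20 correct bits, 43−18=25 errors.
Subtract the second batch: 20−14=6 correct bits and 25−12=13 errors.

6 correct bits and 13 errors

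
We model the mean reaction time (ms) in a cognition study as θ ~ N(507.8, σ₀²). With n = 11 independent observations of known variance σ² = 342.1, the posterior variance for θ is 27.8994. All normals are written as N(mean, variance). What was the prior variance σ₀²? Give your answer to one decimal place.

Posterior precision equals prior precision plus data precision: 1/σ_n² = 1/σ₀² + n/σ².
So 1/σ₀² = 1/27.8994 − 11/342.1 = 0.035843 − 0.032154 = 0.003689.
Hence σ₀² = 1/0.003689 ≈ 271.1.

σ₀² = 271.1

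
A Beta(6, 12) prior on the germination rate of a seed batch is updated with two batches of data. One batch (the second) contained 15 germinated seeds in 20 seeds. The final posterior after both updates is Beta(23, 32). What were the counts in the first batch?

2 germinated seeds and 15 non-germinating seeds

Because Beta–binomial updating is additive in the counts, the combined data contributed (α_post−α_prior, β_post−β_prior) successes and failures.
Total across both batches: 23−6=17 germinated seeds, 32−12=20 non-germinating seeds.
Subtract the second batch: 17−15=2 germinated seeds and 20−5=15 non-germinating seeds.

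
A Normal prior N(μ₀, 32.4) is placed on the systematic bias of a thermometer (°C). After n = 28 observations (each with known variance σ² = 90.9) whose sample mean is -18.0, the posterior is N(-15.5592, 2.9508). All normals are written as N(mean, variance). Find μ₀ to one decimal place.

The posterior mean is a precision-weighted average: μ_n = (τ₀μ₀ + τ_data·x̄)/(τ₀+τ_data), with τ₀=1/σ₀² and τ_data=n/σ².
Here τ₀ = 1/32.4 = 0.030864 and τ_data = 28/90.9 = 0.308031, so τ_n = 0.338895.
Rearranging for μ₀: μ₀ = (μ_n·τ_n − τ_data·x̄)/τ₀ = (-15.5592·0.338895 − 0.308031·-18.0) / 0.030864 = 0.271623/0.030864 ≈ 8.8.

μ₀ = 8.8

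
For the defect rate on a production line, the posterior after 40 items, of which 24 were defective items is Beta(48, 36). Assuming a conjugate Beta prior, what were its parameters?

Beta(24, 20)

Beta is conjugate to the binomial likelihood: posterior = Beta(α+s, β+f).
So α = 48 − 24 = 24 and β = 36 − 16 = 20.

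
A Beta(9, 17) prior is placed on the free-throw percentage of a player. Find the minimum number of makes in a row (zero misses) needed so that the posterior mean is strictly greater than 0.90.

After k makes and 0 misses the posterior is Beta(9+k, 17), with mean (9+k)/(9+17+k).
Set (9+k)/(26+k) > 0.90 and solve: k > (0.90·26 − 9)/(1 − 0.90) = 144.000.
The smallest integer exceeding 144.000 is 145.

k = 145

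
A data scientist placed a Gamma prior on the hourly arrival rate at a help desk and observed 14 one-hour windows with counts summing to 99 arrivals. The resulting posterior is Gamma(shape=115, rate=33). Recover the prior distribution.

Gamma(shape=16, rate=19)

Gamma–Poisson conjugacy: posterior shape = α + Σxᵢ, posterior rate = β + n.
So α = 115 − 99 = 16 and β = 33 − 14 = 19.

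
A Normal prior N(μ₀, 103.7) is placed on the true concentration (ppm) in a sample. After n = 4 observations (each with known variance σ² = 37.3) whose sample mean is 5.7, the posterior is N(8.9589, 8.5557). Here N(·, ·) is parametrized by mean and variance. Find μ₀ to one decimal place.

μ₀ = 45.2

The posterior mean is a precision-weighted average: μ_n = (τ₀μ₀ + τ_data·x̄)/(τ₀+τ_data), with τ₀=1/σ₀² and τ_data=n/σ².
Here τ₀ = 1/103.7 = 0.009643 and τ_data = 4/37.3 = 0.107239, so τ_n = 0.116882.
Rearranging for μ₀: μ₀ = (μ_n·τ_n − τ_data·x̄)/τ₀ = (8.9589·0.116882 − 0.107239·5.7) / 0.009643 = 0.435872/0.009643 ≈ 45.2.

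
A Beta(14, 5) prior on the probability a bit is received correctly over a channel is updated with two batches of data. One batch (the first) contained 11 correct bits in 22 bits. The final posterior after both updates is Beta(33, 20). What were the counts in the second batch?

8 correct bits and 4 errors

Because Beta–binomial updating is additive in the counts, the combined data contributed (α_post−α_prior, β_post−β_prior) successes and failures.
Total across both batches: 33−14=19 correct bits, 20−5=15 errors.
Subtract the first batch: 19−11=8 correct bits and 15−11=4 errors.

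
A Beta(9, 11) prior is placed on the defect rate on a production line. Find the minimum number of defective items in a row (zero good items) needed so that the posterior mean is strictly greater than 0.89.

After k defective items and 0 good items the posterior is Beta(9+k, 11), with mean (9+k)/(9+11+k).
Set (9+k)/(20+k) > 0.89 and solve: k > (0.89·20 − 9)/(1 − 0.89) = 80.000.
The smallest integer exceeding 80.000 is 81.

k = 81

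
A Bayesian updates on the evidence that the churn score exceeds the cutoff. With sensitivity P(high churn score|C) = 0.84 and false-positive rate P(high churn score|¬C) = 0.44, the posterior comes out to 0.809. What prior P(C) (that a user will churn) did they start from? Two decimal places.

P(C) = 0.69

In odds form, posterior odds = prior odds × likelihood ratio, so prior odds = posterior odds ÷ LR.
Posterior odds = 0.809/(1−0.809) = 4.2356. LR = 0.84/0.44 = 1.9091.
Prior odds = 4.2356/1.9091 = 2.2186, so P(C) = 2.2186/(1+2.2186) ≈ 0.69.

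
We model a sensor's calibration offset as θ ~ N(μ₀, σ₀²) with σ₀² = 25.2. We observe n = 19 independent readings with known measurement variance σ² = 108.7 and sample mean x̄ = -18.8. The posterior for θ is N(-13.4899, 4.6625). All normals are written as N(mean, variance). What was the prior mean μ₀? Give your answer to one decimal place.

The posterior mean is a precision-weighted average: μ_n = (τ₀μ₀ + τ_data·x̄)/(τ₀+τ_data), with τ₀=1/σ₀² and τ_data=n/σ².
Here τ₀ = 1/25.2 = 0.039683 and τ_data = 19/108.7 = 0.174793, so τ_n = 0.214476.
Rearranging for μ₀: μ₀ = (μ_n·τ_n − τ_data·x̄)/τ₀ = (-13.4899·0.214476 − 0.174793·-18.8) / 0.039683 = 0.392849/0.039683 ≈ 9.9.

μ₀ = 9.9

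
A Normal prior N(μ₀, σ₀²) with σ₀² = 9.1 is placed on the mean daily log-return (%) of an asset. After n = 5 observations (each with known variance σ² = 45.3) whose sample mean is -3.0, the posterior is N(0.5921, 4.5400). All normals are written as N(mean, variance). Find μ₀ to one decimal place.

The posterior mean is a precision-weighted average: μ_n = (τ₀μ₀ + τ_data·x̄)/(τ₀+τ_data), with τ₀=1/σ₀² and τ_data=n/σ².
Here τ₀ = 1/9.1 = 0.109890 and τ_data = 5/45.3 = 0.110375, so τ_n = 0.220265.
Rearranging for μ₀: μ₀ = (μ_n·τ_n − τ_data·x̄)/τ₀ = (0.5921·0.220265 − 0.110375·-3.0) / 0.109890 = 0.461544/0.109890 ≈ 4.2.

μ₀ = 4.2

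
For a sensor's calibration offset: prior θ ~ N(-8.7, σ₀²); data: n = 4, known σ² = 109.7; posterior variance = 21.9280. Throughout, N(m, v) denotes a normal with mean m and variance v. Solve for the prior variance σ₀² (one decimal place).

For the Normal–Normal model with known σ², precisions add: τ_n = τ₀ + n/σ².
So 1/σ₀² = 1/21.9280 − 4/109.7 = 0.045604 − 0.036463 = 0.009141.
Hence σ₀² = 1/0.009141 ≈ 109.4.

σ₀² = 109.4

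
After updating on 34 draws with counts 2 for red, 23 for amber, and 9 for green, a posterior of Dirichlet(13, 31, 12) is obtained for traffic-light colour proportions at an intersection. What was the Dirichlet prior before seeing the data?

For a Dirichlet(α) prior with multinomial counts c, the posterior is Dirichlet(α + c) componentwise.
Subtract each count from the matching posterior parameter: 13−2=11, 31−23=8, 12−9=3.

Dirichlet(11, 8, 3)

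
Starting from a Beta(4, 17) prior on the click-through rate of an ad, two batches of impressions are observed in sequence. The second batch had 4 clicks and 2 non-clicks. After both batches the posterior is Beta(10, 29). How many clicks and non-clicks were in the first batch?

Sequential conjugate updates are equivalent to a single update on the pooled data, so total successes = posterior α − prior α and total failures = posterior β − prior β.
Total across both batches: 10−4=6 clicks, 29−17=12 non-clicks.
Subtract the second batch: 6−4=2 clicks and 12−2=10 non-clicks.

2 clicks and 10 non-clicks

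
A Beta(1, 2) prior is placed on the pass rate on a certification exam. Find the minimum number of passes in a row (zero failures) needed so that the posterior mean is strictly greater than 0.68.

After k passes and 0 failures the posterior is Beta(1+k, 2), with mean (1+k)/(1+2+k).
Set (1+k)/(3+k) > 0.68 and solve: k > (0.68·3 − 1)/(1 − 0.68) = 3.250.
The smallest integer exceeding 3.250 is 4.

k = 4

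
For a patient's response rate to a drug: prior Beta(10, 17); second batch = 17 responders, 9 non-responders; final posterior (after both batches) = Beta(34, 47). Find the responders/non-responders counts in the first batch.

7 responders and 21 non-responders

Sequential conjugate updates are equivalent to a single update on the pooled data, so total successes = posterior α − prior α and total failures = posterior β − prior β.
Total across both batches: 34−10=24 responders, 47−17=30 non-responders.
Subtract the second batch: 24−17=7 responders and 30−9=21 non-responders.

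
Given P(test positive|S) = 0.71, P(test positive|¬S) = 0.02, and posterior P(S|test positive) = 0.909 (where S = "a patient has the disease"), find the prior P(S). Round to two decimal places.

Bayes' rule in odds form gives O(S|E) = O(S)·[P(E|S)/P(E|¬S)], hence O(S) = O(S|E)/LR.
Posterior odds = 0.909/(1−0.909) = 9.9890. LR = 0.71/0.02 = 35.5000.
Prior odds = 9.9890/35.5000 = 0.2814, so P(S) = 0.2814/(1+0.2814) ≈ 0.22.

P(S) = 0.22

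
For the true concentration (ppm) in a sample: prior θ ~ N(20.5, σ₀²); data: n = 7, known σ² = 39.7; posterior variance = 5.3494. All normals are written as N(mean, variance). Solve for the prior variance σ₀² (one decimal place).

For the Normal–Normal model with known σ², precisions add: τ_n = τ₀ + n/σ².
So 1/σ₀² = 1/5.3494 − 7/39.7 = 0.186937 − 0.176322 = 0.010615.
Hence σ₀² = 1/0.010615 ≈ 94.2.

σ₀² = 94.2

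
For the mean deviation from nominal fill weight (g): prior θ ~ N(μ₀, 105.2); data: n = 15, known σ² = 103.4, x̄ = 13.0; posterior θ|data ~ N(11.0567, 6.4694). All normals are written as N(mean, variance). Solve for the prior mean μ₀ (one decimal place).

μ₀ = -18.6

The posterior mean is a precision-weighted average: μ_n = (τ₀μ₀ + τ_data·x̄)/(τ₀+τ_data), with τ₀=1/σ₀² and τ_data=n/σ².
Here τ₀ = 1/105.2 = 0.009506 and τ_data = 15/103.4 = 0.145068, so τ_n = 0.154574.
Rearranging for μ₀: μ₀ = (μ_n·τ_n − τ_data·x̄)/τ₀ = (11.0567·0.154574 − 0.145068·13.0) / 0.009506 = -0.176806/0.009506 ≈ -18.6.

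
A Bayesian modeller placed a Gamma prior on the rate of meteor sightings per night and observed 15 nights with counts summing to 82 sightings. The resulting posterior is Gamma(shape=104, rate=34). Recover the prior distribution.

A Gamma(α, β) prior (rate parametrization) on a Poisson rate with n observations summing to S gives posterior Gamma(α+S, β+n).
So α = 104 − 82 = 22 and β = 34 − 15 = 19.

Gamma(shape=22, rate=19)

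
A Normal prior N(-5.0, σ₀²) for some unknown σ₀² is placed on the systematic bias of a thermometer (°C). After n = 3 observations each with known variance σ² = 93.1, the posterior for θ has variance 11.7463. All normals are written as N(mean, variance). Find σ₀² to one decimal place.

σ₀² = 18.9

Posterior precision equals prior precision plus data precision: 1/σ_n² = 1/σ₀² + n/σ².
So 1/σ₀² = 1/11.7463 − 3/93.1 = 0.085133 − 0.032223 = 0.052910.
Hence σ₀² = 1/0.052910 ≈ 18.9.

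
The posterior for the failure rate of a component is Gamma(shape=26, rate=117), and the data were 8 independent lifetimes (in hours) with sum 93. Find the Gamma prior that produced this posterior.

Gamma(shape=18, rate=24)

Gamma–exponential conjugacy: posterior shape = α + n, posterior rate = β + Σtᵢ.
So α = 26 − 8 = 18 and β = 117 − 93 = 24.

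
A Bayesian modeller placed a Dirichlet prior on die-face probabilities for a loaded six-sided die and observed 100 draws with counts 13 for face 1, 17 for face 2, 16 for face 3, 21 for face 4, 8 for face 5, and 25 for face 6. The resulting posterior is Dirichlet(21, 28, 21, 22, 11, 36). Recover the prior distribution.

Dirichlet(8, 11, 5, 1, 3, 11)

For a Dirichlet(α) prior with multinomial counts c, the posterior is Dirichlet(α + c) componentwise.
Subtract each count from the matching posterior parameter: 21−13=8, 28−17=11, 21−16=5, 22−21=1, 11−8=3, 36−25=11.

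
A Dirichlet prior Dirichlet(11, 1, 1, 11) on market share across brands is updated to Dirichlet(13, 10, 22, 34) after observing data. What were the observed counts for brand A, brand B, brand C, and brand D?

counts (2, 9, 21, 23)

For a Dirichlet(α) prior with multinomial counts c, the posterior is Dirichlet(α + c) componentwise.
Counts are posterior − prior componentwise: 13−11=2, 10−1=9, 22−1=21, 34−11=23.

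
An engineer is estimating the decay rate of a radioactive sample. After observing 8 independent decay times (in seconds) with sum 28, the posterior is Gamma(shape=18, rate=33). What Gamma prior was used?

For an exponential likelihood with a Gamma(α, β) prior on the rate, n observations with total T give posterior Gamma(α+n, β+T).
So α = 18 − 8 = 10 and β = 33 − 28 = 5.

Gamma(shape=10, rate=5)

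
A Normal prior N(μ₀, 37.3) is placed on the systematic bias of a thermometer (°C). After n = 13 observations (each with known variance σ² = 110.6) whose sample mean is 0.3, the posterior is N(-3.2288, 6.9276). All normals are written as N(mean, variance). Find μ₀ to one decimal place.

With known observation variance, the Normal–Normal posterior has precision τ_n = τ₀ + n/σ² and mean μ_n = (τ₀μ₀ + (n/σ²)x̄)/τ_n.
Here τ₀ = 1/37.3 = 0.026810 and τ_data = 13/110.6 = 0.117541, so τ_n = 0.144351.
Rearranging for μ₀: μ₀ = (μ_n·τ_n − τ_data·x̄)/τ₀ = (-3.2288·0.144351 − 0.117541·0.3) / 0.026810 = -0.501343/0.026810 ≈ -18.7.

μ₀ = -18.7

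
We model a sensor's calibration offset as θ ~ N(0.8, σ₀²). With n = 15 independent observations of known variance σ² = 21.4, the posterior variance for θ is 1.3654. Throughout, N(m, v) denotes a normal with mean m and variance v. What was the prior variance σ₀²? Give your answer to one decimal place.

Posterior precision equals prior precision plus data precision: 1/σ_n² = 1/σ₀² + n/σ².
So 1/σ₀² = 1/1.3654 − 15/21.4 = 0.732386 − 0.700935 = 0.031451.
Hence σ₀² = 1/0.031451 ≈ 31.8.

σ₀² = 31.8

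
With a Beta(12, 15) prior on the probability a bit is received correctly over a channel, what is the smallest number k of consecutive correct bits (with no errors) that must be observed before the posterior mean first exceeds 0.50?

After k correct bits and 0 errors the posterior is Beta(12+k, 15), with mean (12+k)/(12+15+k).
Set (12+k)/(27+k) > 0.50 and solve: k > (0.50·27 − 12)/(1 − 0.50) = 3.000.
The smallest integer exceeding 3.000 is 4, and checking k=4: (16)/(31) = 0.5161 > 0.50.

k = 4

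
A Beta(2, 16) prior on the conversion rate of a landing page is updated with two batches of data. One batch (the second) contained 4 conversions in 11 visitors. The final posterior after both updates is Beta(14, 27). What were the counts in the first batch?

8 conversions and 4 bounces

Because Beta–binomial updating is additive in the counts, the combined data contributed (α_post−α_prior, β_post−β_prior) successes and failures.
Total across both batches: 14−2=12 conversions, 27−16=11 bounces.
Subtract the second batch: 12−4=8 conversions and 11−7=4 bounces.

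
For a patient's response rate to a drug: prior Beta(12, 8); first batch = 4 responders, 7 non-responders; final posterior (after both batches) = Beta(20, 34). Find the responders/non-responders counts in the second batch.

4 responders and 19 non-responders

Because Beta–binomial updating is additive in the counts, the combined data contributed (α_post−α_prior, β_post−β_prior) successes and failures.
Total across both batches: 20−12=8 responders, 34−8=26 non-responders.
Subtract the first batch: 8−4=4 responders and 26−7=19 non-responders.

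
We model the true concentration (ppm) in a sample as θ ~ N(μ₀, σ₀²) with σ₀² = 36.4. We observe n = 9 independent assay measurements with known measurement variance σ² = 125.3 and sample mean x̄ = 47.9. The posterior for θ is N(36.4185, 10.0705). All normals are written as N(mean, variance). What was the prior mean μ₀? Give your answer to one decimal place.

μ₀ = 6.4

The posterior mean is a precision-weighted average: μ_n = (τ₀μ₀ + τ_data·x̄)/(τ₀+τ_data), with τ₀=1/σ₀² and τ_data=n/σ².
Here τ₀ = 1/36.4 = 0.027473 and τ_data = 9/125.3 = 0.071828, so τ_n = 0.099301.
Rearranging for μ₀: μ₀ = (μ_n·τ_n − τ_data·x̄)/τ₀ = (36.4185·0.099301 − 0.071828·47.9) / 0.027473 = 0.175832/0.027473 ≈ 6.4.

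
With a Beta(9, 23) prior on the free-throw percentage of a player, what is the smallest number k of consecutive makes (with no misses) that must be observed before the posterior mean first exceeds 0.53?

k = 17

After k makes and 0 misses the posterior is Beta(9+k, 23), with mean (9+k)/(9+23+k).
Set (9+k)/(32+k) > 0.53 and solve: k > (0.53·32 − 9)/(1 − 0.53) = 16.936.
The smallest integer exceeding 16.936 is 17.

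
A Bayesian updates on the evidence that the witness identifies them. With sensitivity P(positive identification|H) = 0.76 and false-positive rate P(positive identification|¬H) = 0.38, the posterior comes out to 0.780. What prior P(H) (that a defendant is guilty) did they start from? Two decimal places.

In odds form, posterior odds = prior odds × likelihood ratio, so prior odds = posterior odds ÷ LR.
Posterior odds = 0.780/(1−0.780) = 3.5455. LR = 0.76/0.38 = 2.0000.
Prior odds = 3.5455/2.0000 = 1.7728, so P(H) = 1.7728/(1+1.7728) ≈ 0.64.

P(H) = 0.64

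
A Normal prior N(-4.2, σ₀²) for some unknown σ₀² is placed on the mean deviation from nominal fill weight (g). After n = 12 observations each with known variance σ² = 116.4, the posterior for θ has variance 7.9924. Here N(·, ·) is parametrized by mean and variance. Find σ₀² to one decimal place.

σ₀² = 45.4

Posterior precision equals prior precision plus data precision: 1/σ_n² = 1/σ₀² + n/σ².
So 1/σ₀² = 1/7.9924 − 12/116.4 = 0.125119 − 0.103093 = 0.022026.
Hence σ₀² = 1/0.022026 ≈ 45.4.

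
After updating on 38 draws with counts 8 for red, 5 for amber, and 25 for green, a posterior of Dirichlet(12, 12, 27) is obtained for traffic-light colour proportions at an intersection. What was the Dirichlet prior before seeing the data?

Dirichlet(4, 7, 2)

For a Dirichlet(α) prior with multinomial counts c, the posterior is Dirichlet(α + c) componentwise.
Subtract each count from the matching posterior parameter: 12−8=4, 12−5=7, 27−25=2.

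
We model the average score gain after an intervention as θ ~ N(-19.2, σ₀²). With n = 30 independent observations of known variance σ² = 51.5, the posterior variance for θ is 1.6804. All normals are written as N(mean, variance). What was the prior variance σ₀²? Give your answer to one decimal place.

σ₀² = 79.5

Posterior precision equals prior precision plus data precision: 1/σ_n² = 1/σ₀² + n/σ².
So 1/σ₀² = 1/1.6804 − 30/51.5 = 0.595096 − 0.582524 = 0.012572.
Hence σ₀² = 1/0.012572 ≈ 79.5.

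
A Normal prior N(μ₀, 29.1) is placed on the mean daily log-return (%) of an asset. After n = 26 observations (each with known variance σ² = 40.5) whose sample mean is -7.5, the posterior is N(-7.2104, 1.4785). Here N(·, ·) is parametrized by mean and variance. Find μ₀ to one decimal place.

μ₀ = -1.8

The posterior mean is a precision-weighted average: μ_n = (τ₀μ₀ + τ_data·x̄)/(τ₀+τ_data), with τ₀=1/σ₀² and τ_data=n/σ².
Here τ₀ = 1/29.1 = 0.034364 and τ_data = 26/40.5 = 0.641975, so τ_n = 0.676339.
Rearranging for μ₀: μ₀ = (μ_n·τ_n − τ_data·x̄)/τ₀ = (-7.2104·0.676339 − 0.641975·-7.5) / 0.034364 = -0.061862/0.034364 ≈ -1.8.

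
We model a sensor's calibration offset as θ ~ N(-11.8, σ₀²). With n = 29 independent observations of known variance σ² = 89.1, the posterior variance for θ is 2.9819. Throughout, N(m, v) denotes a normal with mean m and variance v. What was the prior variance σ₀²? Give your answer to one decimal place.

Posterior precision equals prior precision plus data precision: 1/σ_n² = 1/σ₀² + n/σ².
So 1/σ₀² = 1/2.9819 − 29/89.1 = 0.335357 − 0.325477 = 0.009880.
Hence σ₀² = 1/0.009880 ≈ 101.2.

σ₀² = 101.2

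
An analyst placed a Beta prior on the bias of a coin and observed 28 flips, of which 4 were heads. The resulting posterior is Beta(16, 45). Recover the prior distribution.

A Beta(a, b) prior with s successes and f failures in binomial data gives a Beta(a+s, b+f) posterior.
Subtract the data counts: 16−4=12, 45−24=21.

Beta(12, 21)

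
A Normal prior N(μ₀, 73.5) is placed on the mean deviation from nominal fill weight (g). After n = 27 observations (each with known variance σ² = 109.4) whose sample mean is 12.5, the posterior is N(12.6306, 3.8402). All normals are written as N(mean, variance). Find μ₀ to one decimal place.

μ₀ = 15.0

The posterior mean is a precision-weighted average: μ_n = (τ₀μ₀ + τ_data·x̄)/(τ₀+τ_data), with τ₀=1/σ₀² and τ_data=n/σ².
Here τ₀ = 1/73.5 = 0.013605 and τ_data = 27/109.4 = 0.246801, so τ_n = 0.260406.
Rearranging for μ₀: μ₀ = (μ_n·τ_n − τ_data·x̄)/τ₀ = (12.6306·0.260406 − 0.246801·12.5) / 0.013605 = 0.204072/0.013605 ≈ 15.0.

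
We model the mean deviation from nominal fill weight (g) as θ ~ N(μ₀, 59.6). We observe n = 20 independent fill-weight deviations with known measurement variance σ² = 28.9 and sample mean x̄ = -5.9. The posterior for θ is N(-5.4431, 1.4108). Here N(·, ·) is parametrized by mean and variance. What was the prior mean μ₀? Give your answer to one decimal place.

μ₀ = 13.4

The posterior mean is a precision-weighted average: μ_n = (τ₀μ₀ + τ_data·x̄)/(τ₀+τ_data), with τ₀=1/σ₀² and τ_data=n/σ².
Here τ₀ = 1/59.6 = 0.016779 and τ_data = 20/28.9 = 0.692042, so τ_n = 0.708821.
Rearranging for μ₀: μ₀ = (μ_n·τ_n − τ_data·x̄)/τ₀ = (-5.4431·0.708821 − 0.692042·-5.9) / 0.016779 = 0.224864/0.016779 ≈ 13.4.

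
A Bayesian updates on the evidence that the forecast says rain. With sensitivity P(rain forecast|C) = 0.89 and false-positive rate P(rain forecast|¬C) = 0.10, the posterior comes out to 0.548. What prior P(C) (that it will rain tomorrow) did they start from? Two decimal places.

P(C) = 0.12

Bayes' rule in odds form gives O(C|E) = O(C)·[P(E|C)/P(E|¬C)], hence O(C) = O(C|E)/LR.
Posterior odds = 0.548/(1−0.548) = 1.2124. LR = 0.89/0.10 = 8.9000.
Prior odds = 1.2124/8.9000 = 0.1362, so P(C) = 0.1362/(1+0.1362) ≈ 0.12.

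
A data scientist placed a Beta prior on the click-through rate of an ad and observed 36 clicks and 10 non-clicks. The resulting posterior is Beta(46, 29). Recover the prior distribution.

Beta(10, 19)

A Beta(a, b) prior with s successes and f failures in binomial data gives a Beta(a+s, b+f) posterior.
So a = 46 − 36 = 10 and b = 29 − 10 = 19.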